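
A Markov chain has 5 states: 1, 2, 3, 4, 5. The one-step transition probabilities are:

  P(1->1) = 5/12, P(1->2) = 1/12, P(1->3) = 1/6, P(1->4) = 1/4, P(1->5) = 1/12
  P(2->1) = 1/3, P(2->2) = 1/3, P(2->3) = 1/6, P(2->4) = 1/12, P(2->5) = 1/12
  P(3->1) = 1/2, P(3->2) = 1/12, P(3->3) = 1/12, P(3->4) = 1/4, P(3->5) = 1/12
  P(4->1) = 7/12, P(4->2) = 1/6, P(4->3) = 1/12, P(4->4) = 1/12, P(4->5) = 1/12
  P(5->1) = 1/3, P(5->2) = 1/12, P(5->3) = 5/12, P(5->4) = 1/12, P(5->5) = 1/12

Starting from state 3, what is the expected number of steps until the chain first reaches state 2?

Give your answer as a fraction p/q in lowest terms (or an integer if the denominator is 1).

Answer: 1008/101

Derivation:
Let h_i = expected steps to first reach 2 from state i.
Boundary: h_2 = 0.
First-step equations for the other states:
  h_1 = 1 + 5/12*h_1 + 1/12*h_2 + 1/6*h_3 + 1/4*h_4 + 1/12*h_5
  h_3 = 1 + 1/2*h_1 + 1/12*h_2 + 1/12*h_3 + 1/4*h_4 + 1/12*h_5
  h_4 = 1 + 7/12*h_1 + 1/6*h_2 + 1/12*h_3 + 1/12*h_4 + 1/12*h_5
  h_5 = 1 + 1/3*h_1 + 1/12*h_2 + 5/12*h_3 + 1/12*h_4 + 1/12*h_5

Substituting h_2 = 0 and rearranging gives the linear system (I - Q) h = 1:
  [7/12, -1/6, -1/4, -1/12] . (h_1, h_3, h_4, h_5) = 1
  [-1/2, 11/12, -1/4, -1/12] . (h_1, h_3, h_4, h_5) = 1
  [-7/12, -1/12, 11/12, -1/12] . (h_1, h_3, h_4, h_5) = 1
  [-1/3, -5/12, -1/12, 11/12] . (h_1, h_3, h_4, h_5) = 1

Solving yields:
  h_1 = 1008/101
  h_3 = 1008/101
  h_4 = 936/101
  h_5 = 1020/101

Starting state is 3, so the expected hitting time is h_3 = 1008/101.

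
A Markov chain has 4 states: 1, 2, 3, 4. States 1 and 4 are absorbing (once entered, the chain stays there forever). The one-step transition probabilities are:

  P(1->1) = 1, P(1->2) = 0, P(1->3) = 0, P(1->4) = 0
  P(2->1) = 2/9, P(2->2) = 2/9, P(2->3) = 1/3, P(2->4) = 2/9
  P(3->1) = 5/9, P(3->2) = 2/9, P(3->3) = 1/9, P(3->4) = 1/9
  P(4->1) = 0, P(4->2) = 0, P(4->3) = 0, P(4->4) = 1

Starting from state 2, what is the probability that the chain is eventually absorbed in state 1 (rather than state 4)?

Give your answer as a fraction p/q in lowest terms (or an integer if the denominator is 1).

Let a_i = P(absorbed in 1 | start in state i).
Boundary conditions: a_1 = 1, a_4 = 0.
For each transient state i, a_i = sum_j P(i->j) * a_j:
  a_2 = 2/9*a_1 + 2/9*a_2 + 1/3*a_3 + 2/9*a_4
  a_3 = 5/9*a_1 + 2/9*a_2 + 1/9*a_3 + 1/9*a_4

Substituting a_1 = 1 and a_4 = 0, rearrange to (I - Q) a = r where r[i] = P(i -> 1):
  [7/9, -1/3] . (a_2, a_3) = 2/9
  [-2/9, 8/9] . (a_2, a_3) = 5/9

Solving yields:
  a_2 = 31/50
  a_3 = 39/50

Starting state is 2, so the absorption probability is a_2 = 31/50.

Answer: 31/50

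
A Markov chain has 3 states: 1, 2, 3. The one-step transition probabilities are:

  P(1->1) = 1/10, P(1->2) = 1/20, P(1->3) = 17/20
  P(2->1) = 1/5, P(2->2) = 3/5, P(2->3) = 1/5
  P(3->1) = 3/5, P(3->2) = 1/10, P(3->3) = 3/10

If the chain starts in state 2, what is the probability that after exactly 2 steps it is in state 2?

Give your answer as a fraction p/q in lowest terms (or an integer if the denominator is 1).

Computing P^2 by repeated multiplication:
P^1 =
  1: [1/10, 1/20, 17/20]
  2: [1/5, 3/5, 1/5]
  3: [3/5, 1/10, 3/10]
P^2 =
  1: [53/100, 3/25, 7/20]
  2: [13/50, 39/100, 7/20]
  3: [13/50, 3/25, 31/50]

(P^2)[2 -> 2] = 39/100

Answer: 39/100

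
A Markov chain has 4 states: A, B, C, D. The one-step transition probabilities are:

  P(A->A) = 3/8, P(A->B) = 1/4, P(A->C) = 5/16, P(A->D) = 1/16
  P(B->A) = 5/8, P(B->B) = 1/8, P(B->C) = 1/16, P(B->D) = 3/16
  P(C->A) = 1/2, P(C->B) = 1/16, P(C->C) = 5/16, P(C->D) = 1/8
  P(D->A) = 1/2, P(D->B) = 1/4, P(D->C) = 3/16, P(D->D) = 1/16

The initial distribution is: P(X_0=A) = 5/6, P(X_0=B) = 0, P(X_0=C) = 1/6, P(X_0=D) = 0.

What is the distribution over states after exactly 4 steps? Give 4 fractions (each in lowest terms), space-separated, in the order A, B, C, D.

Answer: 45737/98304 5859/32768 25015/98304 3325/32768

Derivation:
Propagating the distribution step by step (d_{t+1} = d_t * P):
d_0 = (A=5/6, B=0, C=1/6, D=0)
  d_1[A] = 5/6*3/8 + 0*5/8 + 1/6*1/2 + 0*1/2 = 19/48
  d_1[B] = 5/6*1/4 + 0*1/8 + 1/6*1/16 + 0*1/4 = 7/32
  d_1[C] = 5/6*5/16 + 0*1/16 + 1/6*5/16 + 0*3/16 = 5/16
  d_1[D] = 5/6*1/16 + 0*3/16 + 1/6*1/8 + 0*1/16 = 7/96
d_1 = (A=19/48, B=7/32, C=5/16, D=7/96)
  d_2[A] = 19/48*3/8 + 7/32*5/8 + 5/16*1/2 + 7/96*1/2 = 367/768
  d_2[B] = 19/48*1/4 + 7/32*1/8 + 5/16*1/16 + 7/96*1/4 = 21/128
  d_2[C] = 19/48*5/16 + 7/32*1/16 + 5/16*5/16 + 7/96*3/16 = 191/768
  d_2[D] = 19/48*1/16 + 7/32*3/16 + 5/16*1/8 + 7/96*1/16 = 7/64
d_2 = (A=367/768, B=21/128, C=191/768, D=7/64)
  d_3[A] = 367/768*3/8 + 21/128*5/8 + 191/768*1/2 + 7/64*1/2 = 2831/6144
  d_3[B] = 367/768*1/4 + 21/128*1/8 + 191/768*1/16 + 7/64*1/4 = 749/4096
  d_3[C] = 367/768*5/16 + 21/128*1/16 + 191/768*5/16 + 7/64*3/16 = 33/128
  d_3[D] = 367/768*1/16 + 21/128*3/16 + 191/768*1/8 + 7/64*1/16 = 1211/12288
d_3 = (A=2831/6144, B=749/4096, C=33/128, D=1211/12288)
  d_4[A] = 2831/6144*3/8 + 749/4096*5/8 + 33/128*1/2 + 1211/12288*1/2 = 45737/98304
  d_4[B] = 2831/6144*1/4 + 749/4096*1/8 + 33/128*1/16 + 1211/12288*1/4 = 5859/32768
  d_4[C] = 2831/6144*5/16 + 749/4096*1/16 + 33/128*5/16 + 1211/12288*3/16 = 25015/98304
  d_4[D] = 2831/6144*1/16 + 749/4096*3/16 + 33/128*1/8 + 1211/12288*1/16 = 3325/32768
d_4 = (A=45737/98304, B=5859/32768, C=25015/98304, D=3325/32768)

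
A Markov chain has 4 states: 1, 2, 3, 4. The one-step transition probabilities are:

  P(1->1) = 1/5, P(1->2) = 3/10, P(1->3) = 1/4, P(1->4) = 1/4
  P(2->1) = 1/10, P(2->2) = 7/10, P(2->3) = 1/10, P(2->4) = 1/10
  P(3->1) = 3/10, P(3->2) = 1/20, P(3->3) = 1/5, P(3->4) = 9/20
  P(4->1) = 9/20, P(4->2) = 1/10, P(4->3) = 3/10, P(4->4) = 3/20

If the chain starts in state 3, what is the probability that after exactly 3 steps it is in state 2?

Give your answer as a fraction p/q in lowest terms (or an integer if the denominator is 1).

Computing P^3 by repeated multiplication:
P^1 =
  1: [1/5, 3/10, 1/4, 1/4]
  2: [1/10, 7/10, 1/10, 1/10]
  3: [3/10, 1/20, 1/5, 9/20]
  4: [9/20, 1/10, 3/10, 3/20]
P^2 =
  1: [103/400, 123/400, 41/200, 23/100]
  2: [33/200, 107/200, 29/200, 31/200]
  3: [131/400, 9/50, 51/200, 19/80]
  4: [103/400, 47/200, 91/400, 7/25]
P^3 =
  1: [989/4000, 1303/4000, 1641/8000, 71/320]
  2: [799/4000, 1787/4000, 681/4000, 733/4000]
  3: [427/1600, 1043/4000, 1777/8000, 1001/4000]
  4: [1077/4000, 2249/8000, 1739/8000, 929/4000]

(P^3)[3 -> 2] = 1043/4000

Answer: 1043/4000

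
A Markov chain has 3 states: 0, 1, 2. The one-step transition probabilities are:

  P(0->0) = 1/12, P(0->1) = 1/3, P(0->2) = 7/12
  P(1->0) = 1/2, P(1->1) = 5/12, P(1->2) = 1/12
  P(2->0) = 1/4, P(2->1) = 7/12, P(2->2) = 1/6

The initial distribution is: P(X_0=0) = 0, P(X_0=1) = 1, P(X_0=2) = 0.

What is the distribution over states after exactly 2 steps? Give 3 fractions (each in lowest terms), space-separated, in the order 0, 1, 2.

Answer: 13/48 7/18 49/144

Derivation:
Propagating the distribution step by step (d_{t+1} = d_t * P):
d_0 = (0=0, 1=1, 2=0)
  d_1[0] = 0*1/12 + 1*1/2 + 0*1/4 = 1/2
  d_1[1] = 0*1/3 + 1*5/12 + 0*7/12 = 5/12
  d_1[2] = 0*7/12 + 1*1/12 + 0*1/6 = 1/12
d_1 = (0=1/2, 1=5/12, 2=1/12)
  d_2[0] = 1/2*1/12 + 5/12*1/2 + 1/12*1/4 = 13/48
  d_2[1] = 1/2*1/3 + 5/12*5/12 + 1/12*7/12 = 7/18
  d_2[2] = 1/2*7/12 + 5/12*1/12 + 1/12*1/6 = 49/144
d_2 = (0=13/48, 1=7/18, 2=49/144)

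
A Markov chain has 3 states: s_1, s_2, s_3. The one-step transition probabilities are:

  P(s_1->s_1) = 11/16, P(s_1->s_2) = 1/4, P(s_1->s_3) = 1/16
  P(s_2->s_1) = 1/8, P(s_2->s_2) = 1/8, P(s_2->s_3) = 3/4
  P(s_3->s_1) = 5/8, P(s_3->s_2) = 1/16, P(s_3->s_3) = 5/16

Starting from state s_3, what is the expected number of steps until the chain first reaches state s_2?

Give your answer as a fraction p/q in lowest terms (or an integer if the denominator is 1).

Answer: 16/3

Derivation:
Let h_i = expected steps to first reach s_2 from state i.
Boundary: h_s_2 = 0.
First-step equations for the other states:
  h_s_1 = 1 + 11/16*h_s_1 + 1/4*h_s_2 + 1/16*h_s_3
  h_s_3 = 1 + 5/8*h_s_1 + 1/16*h_s_2 + 5/16*h_s_3

Substituting h_s_2 = 0 and rearranging gives the linear system (I - Q) h = 1:
  [5/16, -1/16] . (h_s_1, h_s_3) = 1
  [-5/8, 11/16] . (h_s_1, h_s_3) = 1

Solving yields:
  h_s_1 = 64/15
  h_s_3 = 16/3

Starting state is s_3, so the expected hitting time is h_s_3 = 16/3.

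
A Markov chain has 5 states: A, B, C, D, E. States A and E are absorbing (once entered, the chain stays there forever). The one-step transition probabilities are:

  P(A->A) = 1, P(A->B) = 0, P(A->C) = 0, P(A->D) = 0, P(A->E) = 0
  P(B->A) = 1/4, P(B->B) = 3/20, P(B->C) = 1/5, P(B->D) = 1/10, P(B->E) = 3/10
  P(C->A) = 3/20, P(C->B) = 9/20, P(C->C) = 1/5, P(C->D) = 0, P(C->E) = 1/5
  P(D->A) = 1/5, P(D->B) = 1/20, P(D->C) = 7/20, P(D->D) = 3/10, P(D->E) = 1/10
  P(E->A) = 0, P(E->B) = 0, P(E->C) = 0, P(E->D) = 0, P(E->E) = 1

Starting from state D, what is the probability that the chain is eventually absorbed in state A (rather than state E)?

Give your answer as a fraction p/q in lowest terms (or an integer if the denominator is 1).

Let a_i = P(absorbed in A | start in state i).
Boundary conditions: a_A = 1, a_E = 0.
For each transient state i, a_i = sum_j P(i->j) * a_j:
  a_B = 1/4*a_A + 3/20*a_B + 1/5*a_C + 1/10*a_D + 3/10*a_E
  a_C = 3/20*a_A + 9/20*a_B + 1/5*a_C + 0*a_D + 1/5*a_E
  a_D = 1/5*a_A + 1/20*a_B + 7/20*a_C + 3/10*a_D + 1/10*a_E

Substituting a_A = 1 and a_E = 0, rearrange to (I - Q) a = r where r[i] = P(i -> A):
  [17/20, -1/5, -1/10] . (a_B, a_C, a_D) = 1/4
  [-9/20, 4/5, 0] . (a_B, a_C, a_D) = 3/20
  [-1/20, -7/20, 7/10] . (a_B, a_C, a_D) = 1/5

Solving yields:
  a_B = 729/1573
  a_C = 705/1573
  a_D = 854/1573

Starting state is D, so the absorption probability is a_D = 854/1573.

Answer: 854/1573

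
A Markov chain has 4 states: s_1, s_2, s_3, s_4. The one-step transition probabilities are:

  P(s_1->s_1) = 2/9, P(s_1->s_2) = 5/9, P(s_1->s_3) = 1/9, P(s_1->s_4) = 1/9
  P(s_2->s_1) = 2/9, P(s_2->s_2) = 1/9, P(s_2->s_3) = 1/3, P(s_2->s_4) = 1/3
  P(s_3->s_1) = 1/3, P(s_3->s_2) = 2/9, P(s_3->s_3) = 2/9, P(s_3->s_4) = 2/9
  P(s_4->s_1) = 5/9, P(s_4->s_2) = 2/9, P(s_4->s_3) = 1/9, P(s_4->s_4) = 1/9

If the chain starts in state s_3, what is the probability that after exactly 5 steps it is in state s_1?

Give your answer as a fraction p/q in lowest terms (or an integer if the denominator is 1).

Answer: 2038/6561

Derivation:
Computing P^5 by repeated multiplication:
P^1 =
  s_1: [2/9, 5/9, 1/9, 1/9]
  s_2: [2/9, 1/9, 1/3, 1/3]
  s_3: [1/3, 2/9, 2/9, 2/9]
  s_4: [5/9, 2/9, 1/9, 1/9]
P^2 =
  s_1: [22/81, 19/81, 20/81, 20/81]
  s_2: [10/27, 23/81, 14/81, 14/81]
  s_3: [26/81, 25/81, 5/27, 5/27]
  s_4: [22/81, 31/81, 14/81, 14/81]
P^3 =
  s_1: [242/729, 209/729, 139/729, 139/729]
  s_2: [218/729, 229/729, 47/243, 47/243]
  s_3: [74/243, 215/729, 146/729, 146/729]
  s_4: [218/729, 197/729, 157/729, 157/729]
P^4 =
  s_1: [2014/6561, 1975/6561, 1286/6561, 1286/6561]
  s_2: [674/2187, 1883/6561, 1328/6561, 1328/6561]
  s_3: [2042/6561, 1909/6561, 145/729, 145/729]
  s_4: [2086/6561, 1915/6561, 1280/6561, 1280/6561]
P^5 =
  s_1: [18266/59049, 17189/59049, 11797/59049, 11797/59049]
  s_2: [18434/59049, 17305/59049, 1295/6561, 1295/6561]
  s_3: [2038/6561, 17339/59049, 11684/59049, 11684/59049]
  s_4: [18242/59049, 17465/59049, 11671/59049, 11671/59049]

(P^5)[s_3 -> s_1] = 2038/6561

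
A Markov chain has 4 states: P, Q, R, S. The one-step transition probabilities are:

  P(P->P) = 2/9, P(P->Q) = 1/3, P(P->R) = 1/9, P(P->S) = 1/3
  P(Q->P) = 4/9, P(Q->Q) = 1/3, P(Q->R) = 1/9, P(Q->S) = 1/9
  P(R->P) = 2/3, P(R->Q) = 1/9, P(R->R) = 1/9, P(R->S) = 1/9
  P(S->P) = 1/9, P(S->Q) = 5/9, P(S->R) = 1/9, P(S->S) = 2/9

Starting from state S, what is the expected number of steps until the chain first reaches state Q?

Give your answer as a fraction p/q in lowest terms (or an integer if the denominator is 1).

Answer: 54/25

Derivation:
Let h_i = expected steps to first reach Q from state i.
Boundary: h_Q = 0.
First-step equations for the other states:
  h_P = 1 + 2/9*h_P + 1/3*h_Q + 1/9*h_R + 1/3*h_S
  h_R = 1 + 2/3*h_P + 1/9*h_Q + 1/9*h_R + 1/9*h_S
  h_S = 1 + 1/9*h_P + 5/9*h_Q + 1/9*h_R + 2/9*h_S

Substituting h_Q = 0 and rearranging gives the linear system (I - Q) h = 1:
  [7/9, -1/9, -1/3] . (h_P, h_R, h_S) = 1
  [-2/3, 8/9, -1/9] . (h_P, h_R, h_S) = 1
  [-1/9, -1/9, 7/9] . (h_P, h_R, h_S) = 1

Solving yields:
  h_P = 27/10
  h_R = 171/50
  h_S = 54/25

Starting state is S, so the expected hitting time is h_S = 54/25.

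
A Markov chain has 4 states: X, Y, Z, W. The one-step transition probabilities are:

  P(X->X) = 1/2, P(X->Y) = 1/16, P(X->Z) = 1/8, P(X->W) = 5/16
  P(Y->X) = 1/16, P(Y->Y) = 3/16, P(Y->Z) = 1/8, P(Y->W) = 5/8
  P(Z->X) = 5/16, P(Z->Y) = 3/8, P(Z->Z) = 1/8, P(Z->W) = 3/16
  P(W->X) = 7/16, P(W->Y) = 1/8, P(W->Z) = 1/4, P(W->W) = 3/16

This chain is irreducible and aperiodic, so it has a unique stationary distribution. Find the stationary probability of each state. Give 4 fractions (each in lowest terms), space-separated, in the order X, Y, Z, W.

The stationary distribution satisfies pi = pi * P, i.e.:
  pi_X = 1/2*pi_X + 1/16*pi_Y + 5/16*pi_Z + 7/16*pi_W
  pi_Y = 1/16*pi_X + 3/16*pi_Y + 3/8*pi_Z + 1/8*pi_W
  pi_Z = 1/8*pi_X + 1/8*pi_Y + 1/8*pi_Z + 1/4*pi_W
  pi_W = 5/16*pi_X + 5/8*pi_Y + 3/16*pi_Z + 3/16*pi_W
with normalization: pi_X + pi_Y + pi_Z + pi_W = 1.

Using the first 3 balance equations plus normalization, the linear system A*pi = b is:
  [-1/2, 1/16, 5/16, 7/16] . pi = 0
  [1/16, -13/16, 3/8, 1/8] . pi = 0
  [1/8, 1/8, -7/8, 1/4] . pi = 0
  [1, 1, 1, 1] . pi = 1

Solving yields:
  pi_X = 761/1979
  pi_Y = 299/1979
  pi_Z = 322/1979
  pi_W = 597/1979

Verification (pi * P):
  761/1979*1/2 + 299/1979*1/16 + 322/1979*5/16 + 597/1979*7/16 = 761/1979 = pi_X  (ok)
  761/1979*1/16 + 299/1979*3/16 + 322/1979*3/8 + 597/1979*1/8 = 299/1979 = pi_Y  (ok)
  761/1979*1/8 + 299/1979*1/8 + 322/1979*1/8 + 597/1979*1/4 = 322/1979 = pi_Z  (ok)
  761/1979*5/16 + 299/1979*5/8 + 322/1979*3/16 + 597/1979*3/16 = 597/1979 = pi_W  (ok)

Answer: 761/1979 299/1979 322/1979 597/1979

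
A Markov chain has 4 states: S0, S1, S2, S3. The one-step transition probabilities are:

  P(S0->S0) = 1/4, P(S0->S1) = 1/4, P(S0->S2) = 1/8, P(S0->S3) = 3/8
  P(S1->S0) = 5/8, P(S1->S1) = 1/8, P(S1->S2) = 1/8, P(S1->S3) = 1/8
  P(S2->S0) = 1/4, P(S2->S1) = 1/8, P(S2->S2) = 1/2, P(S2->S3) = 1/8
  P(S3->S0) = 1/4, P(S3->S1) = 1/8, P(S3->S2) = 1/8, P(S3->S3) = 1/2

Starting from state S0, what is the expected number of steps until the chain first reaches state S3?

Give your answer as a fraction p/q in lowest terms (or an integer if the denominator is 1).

Answer: 40/11

Derivation:
Let h_i = expected steps to first reach S3 from state i.
Boundary: h_S3 = 0.
First-step equations for the other states:
  h_S0 = 1 + 1/4*h_S0 + 1/4*h_S1 + 1/8*h_S2 + 3/8*h_S3
  h_S1 = 1 + 5/8*h_S0 + 1/8*h_S1 + 1/8*h_S2 + 1/8*h_S3
  h_S2 = 1 + 1/4*h_S0 + 1/8*h_S1 + 1/2*h_S2 + 1/8*h_S3

Substituting h_S3 = 0 and rearranging gives the linear system (I - Q) h = 1:
  [3/4, -1/4, -1/8] . (h_S0, h_S1, h_S2) = 1
  [-5/8, 7/8, -1/8] . (h_S0, h_S1, h_S2) = 1
  [-1/4, -1/8, 1/2] . (h_S0, h_S1, h_S2) = 1

Solving yields:
  h_S0 = 40/11
  h_S1 = 40/9
  h_S2 = 488/99

Starting state is S0, so the expected hitting time is h_S0 = 40/11.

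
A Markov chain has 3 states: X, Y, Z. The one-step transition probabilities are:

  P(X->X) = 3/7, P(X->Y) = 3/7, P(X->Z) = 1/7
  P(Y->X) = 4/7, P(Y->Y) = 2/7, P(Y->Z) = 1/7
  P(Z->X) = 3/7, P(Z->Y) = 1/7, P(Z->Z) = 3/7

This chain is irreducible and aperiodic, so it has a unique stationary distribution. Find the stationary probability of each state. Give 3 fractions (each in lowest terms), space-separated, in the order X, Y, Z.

The stationary distribution satisfies pi = pi * P, i.e.:
  pi_X = 3/7*pi_X + 4/7*pi_Y + 3/7*pi_Z
  pi_Y = 3/7*pi_X + 2/7*pi_Y + 1/7*pi_Z
  pi_Z = 1/7*pi_X + 1/7*pi_Y + 3/7*pi_Z
with normalization: pi_X + pi_Y + pi_Z = 1.

Using the first 2 balance equations plus normalization, the linear system A*pi = b is:
  [-4/7, 4/7, 3/7] . pi = 0
  [3/7, -5/7, 1/7] . pi = 0
  [1, 1, 1] . pi = 1

Solving yields:
  pi_X = 19/40
  pi_Y = 13/40
  pi_Z = 1/5

Verification (pi * P):
  19/40*3/7 + 13/40*4/7 + 1/5*3/7 = 19/40 = pi_X  (ok)
  19/40*3/7 + 13/40*2/7 + 1/5*1/7 = 13/40 = pi_Y  (ok)
  19/40*1/7 + 13/40*1/7 + 1/5*3/7 = 1/5 = pi_Z  (ok)

Answer: 19/40 13/40 1/5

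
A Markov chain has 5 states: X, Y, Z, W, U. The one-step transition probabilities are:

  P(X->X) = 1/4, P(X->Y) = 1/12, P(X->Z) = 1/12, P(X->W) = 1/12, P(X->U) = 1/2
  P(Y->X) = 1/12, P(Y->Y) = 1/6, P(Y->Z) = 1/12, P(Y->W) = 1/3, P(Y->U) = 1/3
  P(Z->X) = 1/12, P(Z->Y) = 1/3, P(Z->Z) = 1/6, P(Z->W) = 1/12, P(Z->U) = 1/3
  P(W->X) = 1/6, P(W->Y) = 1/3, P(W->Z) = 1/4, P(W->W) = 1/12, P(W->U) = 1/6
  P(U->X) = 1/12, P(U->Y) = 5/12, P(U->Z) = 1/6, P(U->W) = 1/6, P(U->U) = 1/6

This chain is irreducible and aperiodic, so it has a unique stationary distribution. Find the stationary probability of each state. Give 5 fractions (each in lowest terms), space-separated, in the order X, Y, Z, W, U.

The stationary distribution satisfies pi = pi * P, i.e.:
  pi_X = 1/4*pi_X + 1/12*pi_Y + 1/12*pi_Z + 1/6*pi_W + 1/12*pi_U
  pi_Y = 1/12*pi_X + 1/6*pi_Y + 1/3*pi_Z + 1/3*pi_W + 5/12*pi_U
  pi_Z = 1/12*pi_X + 1/12*pi_Y + 1/6*pi_Z + 1/4*pi_W + 1/6*pi_U
  pi_W = 1/12*pi_X + 1/3*pi_Y + 1/12*pi_Z + 1/12*pi_W + 1/6*pi_U
  pi_U = 1/2*pi_X + 1/3*pi_Y + 1/3*pi_Z + 1/6*pi_W + 1/6*pi_U
with normalization: pi_X + pi_Y + pi_Z + pi_W + pi_U = 1.

Using the first 4 balance equations plus normalization, the linear system A*pi = b is:
  [-3/4, 1/12, 1/12, 1/6, 1/12] . pi = 0
  [1/12, -5/6, 1/3, 1/3, 5/12] . pi = 0
  [1/12, 1/12, -5/6, 1/4, 1/6] . pi = 0
  [1/12, 1/3, 1/12, -11/12, 1/6] . pi = 0
  [1, 1, 1, 1, 1] . pi = 1

Solving yields:
  pi_X = 1409/11976
  pi_Y = 1119/3992
  pi_Z = 1775/11976
  pi_W = 1057/5988
  pi_U = 1107/3992

Verification (pi * P):
  1409/11976*1/4 + 1119/3992*1/12 + 1775/11976*1/12 + 1057/5988*1/6 + 1107/3992*1/12 = 1409/11976 = pi_X  (ok)
  1409/11976*1/12 + 1119/3992*1/6 + 1775/11976*1/3 + 1057/5988*1/3 + 1107/3992*5/12 = 1119/3992 = pi_Y  (ok)
  1409/11976*1/12 + 1119/3992*1/12 + 1775/11976*1/6 + 1057/5988*1/4 + 1107/3992*1/6 = 1775/11976 = pi_Z  (ok)
  1409/11976*1/12 + 1119/3992*1/3 + 1775/11976*1/12 + 1057/5988*1/12 + 1107/3992*1/6 = 1057/5988 = pi_W  (ok)
  1409/11976*1/2 + 1119/3992*1/3 + 1775/11976*1/3 + 1057/5988*1/6 + 1107/3992*1/6 = 1107/3992 = pi_U  (ok)

Answer: 1409/11976 1119/3992 1775/11976 1057/5988 1107/3992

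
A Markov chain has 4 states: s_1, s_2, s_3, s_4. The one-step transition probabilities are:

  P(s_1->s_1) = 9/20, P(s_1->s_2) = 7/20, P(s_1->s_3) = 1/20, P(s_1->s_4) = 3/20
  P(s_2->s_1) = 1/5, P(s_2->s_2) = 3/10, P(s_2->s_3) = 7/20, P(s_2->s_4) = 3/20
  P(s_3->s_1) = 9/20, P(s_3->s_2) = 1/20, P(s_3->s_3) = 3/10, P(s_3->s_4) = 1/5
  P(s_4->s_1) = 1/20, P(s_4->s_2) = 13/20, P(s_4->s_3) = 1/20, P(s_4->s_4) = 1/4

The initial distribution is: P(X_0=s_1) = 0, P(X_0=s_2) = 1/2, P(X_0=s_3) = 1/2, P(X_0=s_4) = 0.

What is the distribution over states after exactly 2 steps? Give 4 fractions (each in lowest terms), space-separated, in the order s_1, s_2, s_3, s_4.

Propagating the distribution step by step (d_{t+1} = d_t * P):
d_0 = (s_1=0, s_2=1/2, s_3=1/2, s_4=0)
  d_1[s_1] = 0*9/20 + 1/2*1/5 + 1/2*9/20 + 0*1/20 = 13/40
  d_1[s_2] = 0*7/20 + 1/2*3/10 + 1/2*1/20 + 0*13/20 = 7/40
  d_1[s_3] = 0*1/20 + 1/2*7/20 + 1/2*3/10 + 0*1/20 = 13/40
  d_1[s_4] = 0*3/20 + 1/2*3/20 + 1/2*1/5 + 0*1/4 = 7/40
d_1 = (s_1=13/40, s_2=7/40, s_3=13/40, s_4=7/40)
  d_2[s_1] = 13/40*9/20 + 7/40*1/5 + 13/40*9/20 + 7/40*1/20 = 269/800
  d_2[s_2] = 13/40*7/20 + 7/40*3/10 + 13/40*1/20 + 7/40*13/20 = 237/800
  d_2[s_3] = 13/40*1/20 + 7/40*7/20 + 13/40*3/10 + 7/40*1/20 = 147/800
  d_2[s_4] = 13/40*3/20 + 7/40*3/20 + 13/40*1/5 + 7/40*1/4 = 147/800
d_2 = (s_1=269/800, s_2=237/800, s_3=147/800, s_4=147/800)

Answer: 269/800 237/800 147/800 147/800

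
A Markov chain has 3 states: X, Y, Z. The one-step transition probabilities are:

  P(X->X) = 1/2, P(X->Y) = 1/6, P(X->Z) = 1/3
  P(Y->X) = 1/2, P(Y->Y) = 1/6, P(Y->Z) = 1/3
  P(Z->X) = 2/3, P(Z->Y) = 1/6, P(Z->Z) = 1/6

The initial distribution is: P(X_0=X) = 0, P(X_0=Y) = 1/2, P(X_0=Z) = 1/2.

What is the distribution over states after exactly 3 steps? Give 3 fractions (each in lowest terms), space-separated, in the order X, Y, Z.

Propagating the distribution step by step (d_{t+1} = d_t * P):
d_0 = (X=0, Y=1/2, Z=1/2)
  d_1[X] = 0*1/2 + 1/2*1/2 + 1/2*2/3 = 7/12
  d_1[Y] = 0*1/6 + 1/2*1/6 + 1/2*1/6 = 1/6
  d_1[Z] = 0*1/3 + 1/2*1/3 + 1/2*1/6 = 1/4
d_1 = (X=7/12, Y=1/6, Z=1/4)
  d_2[X] = 7/12*1/2 + 1/6*1/2 + 1/4*2/3 = 13/24
  d_2[Y] = 7/12*1/6 + 1/6*1/6 + 1/4*1/6 = 1/6
  d_2[Z] = 7/12*1/3 + 1/6*1/3 + 1/4*1/6 = 7/24
d_2 = (X=13/24, Y=1/6, Z=7/24)
  d_3[X] = 13/24*1/2 + 1/6*1/2 + 7/24*2/3 = 79/144
  d_3[Y] = 13/24*1/6 + 1/6*1/6 + 7/24*1/6 = 1/6
  d_3[Z] = 13/24*1/3 + 1/6*1/3 + 7/24*1/6 = 41/144
d_3 = (X=79/144, Y=1/6, Z=41/144)

Answer: 79/144 1/6 41/144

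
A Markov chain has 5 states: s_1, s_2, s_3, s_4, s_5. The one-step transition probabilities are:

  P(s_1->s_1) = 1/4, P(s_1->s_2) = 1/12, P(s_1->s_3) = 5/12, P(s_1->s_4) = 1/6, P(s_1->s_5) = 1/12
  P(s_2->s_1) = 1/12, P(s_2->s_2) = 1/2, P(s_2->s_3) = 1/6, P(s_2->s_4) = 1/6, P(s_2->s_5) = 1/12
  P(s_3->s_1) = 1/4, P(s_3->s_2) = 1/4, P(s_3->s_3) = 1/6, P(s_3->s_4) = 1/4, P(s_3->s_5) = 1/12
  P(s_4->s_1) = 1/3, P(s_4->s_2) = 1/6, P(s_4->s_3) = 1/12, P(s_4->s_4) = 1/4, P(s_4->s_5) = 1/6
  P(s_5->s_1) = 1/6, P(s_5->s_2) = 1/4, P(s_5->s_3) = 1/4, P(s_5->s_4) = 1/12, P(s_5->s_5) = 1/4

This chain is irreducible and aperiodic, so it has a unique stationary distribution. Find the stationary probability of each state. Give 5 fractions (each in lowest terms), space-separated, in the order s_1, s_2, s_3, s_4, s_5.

Answer: 893/4217 1118/4217 901/4217 803/4217 502/4217

Derivation:
The stationary distribution satisfies pi = pi * P, i.e.:
  pi_s_1 = 1/4*pi_s_1 + 1/12*pi_s_2 + 1/4*pi_s_3 + 1/3*pi_s_4 + 1/6*pi_s_5
  pi_s_2 = 1/12*pi_s_1 + 1/2*pi_s_2 + 1/4*pi_s_3 + 1/6*pi_s_4 + 1/4*pi_s_5
  pi_s_3 = 5/12*pi_s_1 + 1/6*pi_s_2 + 1/6*pi_s_3 + 1/12*pi_s_4 + 1/4*pi_s_5
  pi_s_4 = 1/6*pi_s_1 + 1/6*pi_s_2 + 1/4*pi_s_3 + 1/4*pi_s_4 + 1/12*pi_s_5
  pi_s_5 = 1/12*pi_s_1 + 1/12*pi_s_2 + 1/12*pi_s_3 + 1/6*pi_s_4 + 1/4*pi_s_5
with normalization: pi_s_1 + pi_s_2 + pi_s_3 + pi_s_4 + pi_s_5 = 1.

Using the first 4 balance equations plus normalization, the linear system A*pi = b is:
  [-3/4, 1/12, 1/4, 1/3, 1/6] . pi = 0
  [1/12, -1/2, 1/4, 1/6, 1/4] . pi = 0
  [5/12, 1/6, -5/6, 1/12, 1/4] . pi = 0
  [1/6, 1/6, 1/4, -3/4, 1/12] . pi = 0
  [1, 1, 1, 1, 1] . pi = 1

Solving yields:
  pi_s_1 = 893/4217
  pi_s_2 = 1118/4217
  pi_s_3 = 901/4217
  pi_s_4 = 803/4217
  pi_s_5 = 502/4217

Verification (pi * P):
  893/4217*1/4 + 1118/4217*1/12 + 901/4217*1/4 + 803/4217*1/3 + 502/4217*1/6 = 893/4217 = pi_s_1  (ok)
  893/4217*1/12 + 1118/4217*1/2 + 901/4217*1/4 + 803/4217*1/6 + 502/4217*1/4 = 1118/4217 = pi_s_2  (ok)
  893/4217*5/12 + 1118/4217*1/6 + 901/4217*1/6 + 803/4217*1/12 + 502/4217*1/4 = 901/4217 = pi_s_3  (ok)
  893/4217*1/6 + 1118/4217*1/6 + 901/4217*1/4 + 803/4217*1/4 + 502/4217*1/12 = 803/4217 = pi_s_4  (ok)
  893/4217*1/12 + 1118/4217*1/12 + 901/4217*1/12 + 803/4217*1/6 + 502/4217*1/4 = 502/4217 = pi_s_5  (ok)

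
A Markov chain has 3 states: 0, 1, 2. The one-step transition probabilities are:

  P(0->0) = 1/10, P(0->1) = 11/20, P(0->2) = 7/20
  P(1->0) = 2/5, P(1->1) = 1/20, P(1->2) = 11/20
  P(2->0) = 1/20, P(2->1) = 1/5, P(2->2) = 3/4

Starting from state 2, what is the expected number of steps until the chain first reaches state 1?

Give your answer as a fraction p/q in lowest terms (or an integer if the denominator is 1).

Answer: 380/83

Derivation:
Let h_i = expected steps to first reach 1 from state i.
Boundary: h_1 = 0.
First-step equations for the other states:
  h_0 = 1 + 1/10*h_0 + 11/20*h_1 + 7/20*h_2
  h_2 = 1 + 1/20*h_0 + 1/5*h_1 + 3/4*h_2

Substituting h_1 = 0 and rearranging gives the linear system (I - Q) h = 1:
  [9/10, -7/20] . (h_0, h_2) = 1
  [-1/20, 1/4] . (h_0, h_2) = 1

Solving yields:
  h_0 = 240/83
  h_2 = 380/83

Starting state is 2, so the expected hitting time is h_2 = 380/83.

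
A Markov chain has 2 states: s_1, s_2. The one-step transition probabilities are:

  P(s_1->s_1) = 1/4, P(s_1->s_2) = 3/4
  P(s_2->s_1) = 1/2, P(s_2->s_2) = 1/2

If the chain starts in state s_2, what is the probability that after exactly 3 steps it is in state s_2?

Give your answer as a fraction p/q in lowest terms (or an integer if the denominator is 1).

Computing P^3 by repeated multiplication:
P^1 =
  s_1: [1/4, 3/4]
  s_2: [1/2, 1/2]
P^2 =
  s_1: [7/16, 9/16]
  s_2: [3/8, 5/8]
P^3 =
  s_1: [25/64, 39/64]
  s_2: [13/32, 19/32]

(P^3)[s_2 -> s_2] = 19/32

Answer: 19/32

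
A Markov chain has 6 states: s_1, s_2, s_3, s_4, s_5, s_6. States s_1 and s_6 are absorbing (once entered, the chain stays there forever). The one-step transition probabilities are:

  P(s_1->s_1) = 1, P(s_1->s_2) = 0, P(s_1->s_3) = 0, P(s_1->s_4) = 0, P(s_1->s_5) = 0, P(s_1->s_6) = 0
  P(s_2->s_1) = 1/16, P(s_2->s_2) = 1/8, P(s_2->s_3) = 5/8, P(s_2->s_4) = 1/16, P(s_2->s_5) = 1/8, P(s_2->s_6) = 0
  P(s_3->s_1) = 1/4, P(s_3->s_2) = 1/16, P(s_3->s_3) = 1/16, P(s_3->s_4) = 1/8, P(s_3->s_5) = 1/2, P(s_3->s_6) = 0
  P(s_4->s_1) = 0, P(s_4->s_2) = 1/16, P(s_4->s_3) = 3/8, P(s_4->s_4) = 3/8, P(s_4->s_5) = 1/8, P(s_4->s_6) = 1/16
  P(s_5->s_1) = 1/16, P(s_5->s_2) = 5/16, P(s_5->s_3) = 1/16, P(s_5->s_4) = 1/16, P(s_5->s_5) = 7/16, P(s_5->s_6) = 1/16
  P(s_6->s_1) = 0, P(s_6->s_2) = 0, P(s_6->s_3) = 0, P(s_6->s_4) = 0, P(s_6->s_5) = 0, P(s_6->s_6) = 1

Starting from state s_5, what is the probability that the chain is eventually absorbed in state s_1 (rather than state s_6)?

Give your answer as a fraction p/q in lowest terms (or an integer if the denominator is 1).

Let a_i = P(absorbed in s_1 | start in state i).
Boundary conditions: a_s_1 = 1, a_s_6 = 0.
For each transient state i, a_i = sum_j P(i->j) * a_j:
  a_s_2 = 1/16*a_s_1 + 1/8*a_s_2 + 5/8*a_s_3 + 1/16*a_s_4 + 1/8*a_s_5 + 0*a_s_6
  a_s_3 = 1/4*a_s_1 + 1/16*a_s_2 + 1/16*a_s_3 + 1/8*a_s_4 + 1/2*a_s_5 + 0*a_s_6
  a_s_4 = 0*a_s_1 + 1/16*a_s_2 + 3/8*a_s_3 + 3/8*a_s_4 + 1/8*a_s_5 + 1/16*a_s_6
  a_s_5 = 1/16*a_s_1 + 5/16*a_s_2 + 1/16*a_s_3 + 1/16*a_s_4 + 7/16*a_s_5 + 1/16*a_s_6

Substituting a_s_1 = 1 and a_s_6 = 0, rearrange to (I - Q) a = r where r[i] = P(i -> s_1):
  [7/8, -5/8, -1/16, -1/8] . (a_s_2, a_s_3, a_s_4, a_s_5) = 1/16
  [-1/16, 15/16, -1/8, -1/2] . (a_s_2, a_s_3, a_s_4, a_s_5) = 1/4
  [-1/16, -3/8, 5/8, -1/8] . (a_s_2, a_s_3, a_s_4, a_s_5) = 0
  [-5/16, -1/16, -1/16, 9/16] . (a_s_2, a_s_3, a_s_4, a_s_5) = 1/16

Solving yields:
  a_s_2 = 6146/7761
  a_s_3 = 6172/7761
  a_s_4 = 5431/7761
  a_s_5 = 5566/7761

Starting state is s_5, so the absorption probability is a_s_5 = 5566/7761.

Answer: 5566/7761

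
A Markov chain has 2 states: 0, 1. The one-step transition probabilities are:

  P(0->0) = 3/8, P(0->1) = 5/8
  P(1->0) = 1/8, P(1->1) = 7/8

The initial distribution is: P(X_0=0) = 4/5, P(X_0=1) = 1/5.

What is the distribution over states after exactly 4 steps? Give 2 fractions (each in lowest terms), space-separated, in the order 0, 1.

Answer: 433/2560 2127/2560

Derivation:
Propagating the distribution step by step (d_{t+1} = d_t * P):
d_0 = (0=4/5, 1=1/5)
  d_1[0] = 4/5*3/8 + 1/5*1/8 = 13/40
  d_1[1] = 4/5*5/8 + 1/5*7/8 = 27/40
d_1 = (0=13/40, 1=27/40)
  d_2[0] = 13/40*3/8 + 27/40*1/8 = 33/160
  d_2[1] = 13/40*5/8 + 27/40*7/8 = 127/160
d_2 = (0=33/160, 1=127/160)
  d_3[0] = 33/160*3/8 + 127/160*1/8 = 113/640
  d_3[1] = 33/160*5/8 + 127/160*7/8 = 527/640
d_3 = (0=113/640, 1=527/640)
  d_4[0] = 113/640*3/8 + 527/640*1/8 = 433/2560
  d_4[1] = 113/640*5/8 + 527/640*7/8 = 2127/2560
d_4 = (0=433/2560, 1=2127/2560)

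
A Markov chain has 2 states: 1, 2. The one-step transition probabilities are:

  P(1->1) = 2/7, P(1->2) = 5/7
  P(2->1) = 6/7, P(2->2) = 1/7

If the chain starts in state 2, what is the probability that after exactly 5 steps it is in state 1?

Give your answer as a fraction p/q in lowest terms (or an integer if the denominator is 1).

Computing P^5 by repeated multiplication:
P^1 =
  1: [2/7, 5/7]
  2: [6/7, 1/7]
P^2 =
  1: [34/49, 15/49]
  2: [18/49, 31/49]
P^3 =
  1: [158/343, 185/343]
  2: [222/343, 121/343]
P^4 =
  1: [1426/2401, 975/2401]
  2: [1170/2401, 1231/2401]
P^5 =
  1: [8702/16807, 8105/16807]
  2: [9726/16807, 7081/16807]

(P^5)[2 -> 1] = 9726/16807

Answer: 9726/16807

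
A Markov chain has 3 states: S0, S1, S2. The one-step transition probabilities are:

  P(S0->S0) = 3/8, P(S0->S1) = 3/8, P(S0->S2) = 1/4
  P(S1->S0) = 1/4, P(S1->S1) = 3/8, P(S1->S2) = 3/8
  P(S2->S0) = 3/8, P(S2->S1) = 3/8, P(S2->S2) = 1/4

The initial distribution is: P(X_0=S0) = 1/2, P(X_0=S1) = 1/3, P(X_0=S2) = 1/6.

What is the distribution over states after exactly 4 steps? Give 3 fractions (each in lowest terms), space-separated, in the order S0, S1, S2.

Propagating the distribution step by step (d_{t+1} = d_t * P):
d_0 = (S0=1/2, S1=1/3, S2=1/6)
  d_1[S0] = 1/2*3/8 + 1/3*1/4 + 1/6*3/8 = 1/3
  d_1[S1] = 1/2*3/8 + 1/3*3/8 + 1/6*3/8 = 3/8
  d_1[S2] = 1/2*1/4 + 1/3*3/8 + 1/6*1/4 = 7/24
d_1 = (S0=1/3, S1=3/8, S2=7/24)
  d_2[S0] = 1/3*3/8 + 3/8*1/4 + 7/24*3/8 = 21/64
  d_2[S1] = 1/3*3/8 + 3/8*3/8 + 7/24*3/8 = 3/8
  d_2[S2] = 1/3*1/4 + 3/8*3/8 + 7/24*1/4 = 19/64
d_2 = (S0=21/64, S1=3/8, S2=19/64)
  d_3[S0] = 21/64*3/8 + 3/8*1/4 + 19/64*3/8 = 21/64
  d_3[S1] = 21/64*3/8 + 3/8*3/8 + 19/64*3/8 = 3/8
  d_3[S2] = 21/64*1/4 + 3/8*3/8 + 19/64*1/4 = 19/64
d_3 = (S0=21/64, S1=3/8, S2=19/64)
  d_4[S0] = 21/64*3/8 + 3/8*1/4 + 19/64*3/8 = 21/64
  d_4[S1] = 21/64*3/8 + 3/8*3/8 + 19/64*3/8 = 3/8
  d_4[S2] = 21/64*1/4 + 3/8*3/8 + 19/64*1/4 = 19/64
d_4 = (S0=21/64, S1=3/8, S2=19/64)

Answer: 21/64 3/8 19/64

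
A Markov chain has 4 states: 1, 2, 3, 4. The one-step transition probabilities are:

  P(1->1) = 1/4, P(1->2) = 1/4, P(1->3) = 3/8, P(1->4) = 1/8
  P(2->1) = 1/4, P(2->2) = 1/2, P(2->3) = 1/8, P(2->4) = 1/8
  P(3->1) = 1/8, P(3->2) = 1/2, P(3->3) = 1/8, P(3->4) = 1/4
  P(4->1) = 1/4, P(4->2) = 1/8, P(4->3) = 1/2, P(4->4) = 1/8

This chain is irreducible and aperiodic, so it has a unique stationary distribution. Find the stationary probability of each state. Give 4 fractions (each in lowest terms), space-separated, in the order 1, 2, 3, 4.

The stationary distribution satisfies pi = pi * P, i.e.:
  pi_1 = 1/4*pi_1 + 1/4*pi_2 + 1/8*pi_3 + 1/4*pi_4
  pi_2 = 1/4*pi_1 + 1/2*pi_2 + 1/2*pi_3 + 1/8*pi_4
  pi_3 = 3/8*pi_1 + 1/8*pi_2 + 1/8*pi_3 + 1/2*pi_4
  pi_4 = 1/8*pi_1 + 1/8*pi_2 + 1/4*pi_3 + 1/8*pi_4
with normalization: pi_1 + pi_2 + pi_3 + pi_4 = 1.

Using the first 3 balance equations plus normalization, the linear system A*pi = b is:
  [-3/4, 1/4, 1/8, 1/4] . pi = 0
  [1/4, -1/2, 1/2, 1/8] . pi = 0
  [3/8, 1/8, -7/8, 1/2] . pi = 0
  [1, 1, 1, 1] . pi = 1

Solving yields:
  pi_1 = 37/168
  pi_2 = 65/168
  pi_3 = 5/21
  pi_4 = 13/84

Verification (pi * P):
  37/168*1/4 + 65/168*1/4 + 5/21*1/8 + 13/84*1/4 = 37/168 = pi_1  (ok)
  37/168*1/4 + 65/168*1/2 + 5/21*1/2 + 13/84*1/8 = 65/168 = pi_2  (ok)
  37/168*3/8 + 65/168*1/8 + 5/21*1/8 + 13/84*1/2 = 5/21 = pi_3  (ok)
  37/168*1/8 + 65/168*1/8 + 5/21*1/4 + 13/84*1/8 = 13/84 = pi_4  (ok)

Answer: 37/168 65/168 5/21 13/84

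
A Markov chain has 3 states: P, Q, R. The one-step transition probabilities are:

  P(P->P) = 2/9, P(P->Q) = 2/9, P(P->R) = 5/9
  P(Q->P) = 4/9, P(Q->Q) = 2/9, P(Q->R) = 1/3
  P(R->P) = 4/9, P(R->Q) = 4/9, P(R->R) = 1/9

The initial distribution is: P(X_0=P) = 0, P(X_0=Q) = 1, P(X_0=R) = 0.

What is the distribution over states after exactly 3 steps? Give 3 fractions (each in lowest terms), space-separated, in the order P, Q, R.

Answer: 268/729 220/729 241/729

Derivation:
Propagating the distribution step by step (d_{t+1} = d_t * P):
d_0 = (P=0, Q=1, R=0)
  d_1[P] = 0*2/9 + 1*4/9 + 0*4/9 = 4/9
  d_1[Q] = 0*2/9 + 1*2/9 + 0*4/9 = 2/9
  d_1[R] = 0*5/9 + 1*1/3 + 0*1/9 = 1/3
d_1 = (P=4/9, Q=2/9, R=1/3)
  d_2[P] = 4/9*2/9 + 2/9*4/9 + 1/3*4/9 = 28/81
  d_2[Q] = 4/9*2/9 + 2/9*2/9 + 1/3*4/9 = 8/27
  d_2[R] = 4/9*5/9 + 2/9*1/3 + 1/3*1/9 = 29/81
d_2 = (P=28/81, Q=8/27, R=29/81)
  d_3[P] = 28/81*2/9 + 8/27*4/9 + 29/81*4/9 = 268/729
  d_3[Q] = 28/81*2/9 + 8/27*2/9 + 29/81*4/9 = 220/729
  d_3[R] = 28/81*5/9 + 8/27*1/3 + 29/81*1/9 = 241/729
d_3 = (P=268/729, Q=220/729, R=241/729)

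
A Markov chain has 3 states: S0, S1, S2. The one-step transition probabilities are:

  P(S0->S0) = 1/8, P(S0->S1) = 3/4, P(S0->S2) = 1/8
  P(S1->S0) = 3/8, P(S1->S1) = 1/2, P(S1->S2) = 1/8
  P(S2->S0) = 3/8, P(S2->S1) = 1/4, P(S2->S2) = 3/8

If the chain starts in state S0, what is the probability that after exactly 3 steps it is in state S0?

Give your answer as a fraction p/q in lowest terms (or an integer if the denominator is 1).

Answer: 37/128

Derivation:
Computing P^3 by repeated multiplication:
P^1 =
  S0: [1/8, 3/4, 1/8]
  S1: [3/8, 1/2, 1/8]
  S2: [3/8, 1/4, 3/8]
P^2 =
  S0: [11/32, 1/2, 5/32]
  S1: [9/32, 9/16, 5/32]
  S2: [9/32, 1/2, 7/32]
P^3 =
  S0: [37/128, 35/64, 21/128]
  S1: [39/128, 17/32, 21/128]
  S2: [39/128, 33/64, 23/128]

(P^3)[S0 -> S0] = 37/128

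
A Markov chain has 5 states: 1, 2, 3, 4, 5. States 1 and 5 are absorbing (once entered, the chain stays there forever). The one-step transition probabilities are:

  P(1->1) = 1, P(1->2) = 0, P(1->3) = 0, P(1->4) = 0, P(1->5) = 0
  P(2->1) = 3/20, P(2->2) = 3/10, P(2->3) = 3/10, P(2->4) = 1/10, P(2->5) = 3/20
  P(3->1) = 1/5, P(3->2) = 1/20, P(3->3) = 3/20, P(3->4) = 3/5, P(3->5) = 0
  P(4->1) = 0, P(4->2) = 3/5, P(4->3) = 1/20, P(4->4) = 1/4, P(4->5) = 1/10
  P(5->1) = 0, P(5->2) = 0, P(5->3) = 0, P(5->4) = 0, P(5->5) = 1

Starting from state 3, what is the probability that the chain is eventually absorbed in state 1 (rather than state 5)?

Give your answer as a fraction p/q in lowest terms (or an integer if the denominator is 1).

Answer: 1221/2038

Derivation:
Let a_i = P(absorbed in 1 | start in state i).
Boundary conditions: a_1 = 1, a_5 = 0.
For each transient state i, a_i = sum_j P(i->j) * a_j:
  a_2 = 3/20*a_1 + 3/10*a_2 + 3/10*a_3 + 1/10*a_4 + 3/20*a_5
  a_3 = 1/5*a_1 + 1/20*a_2 + 3/20*a_3 + 3/5*a_4 + 0*a_5
  a_4 = 0*a_1 + 3/5*a_2 + 1/20*a_3 + 1/4*a_4 + 1/10*a_5

Substituting a_1 = 1 and a_5 = 0, rearrange to (I - Q) a = r where r[i] = P(i -> 1):
  [7/10, -3/10, -1/10] . (a_2, a_3, a_4) = 3/20
  [-1/20, 17/20, -3/5] . (a_2, a_3, a_4) = 1/5
  [-3/5, -1/20, 3/4] . (a_2, a_3, a_4) = 0

Solving yields:
  a_2 = 1097/2038
  a_3 = 1221/2038
  a_4 = 959/2038

Starting state is 3, so the absorption probability is a_3 = 1221/2038.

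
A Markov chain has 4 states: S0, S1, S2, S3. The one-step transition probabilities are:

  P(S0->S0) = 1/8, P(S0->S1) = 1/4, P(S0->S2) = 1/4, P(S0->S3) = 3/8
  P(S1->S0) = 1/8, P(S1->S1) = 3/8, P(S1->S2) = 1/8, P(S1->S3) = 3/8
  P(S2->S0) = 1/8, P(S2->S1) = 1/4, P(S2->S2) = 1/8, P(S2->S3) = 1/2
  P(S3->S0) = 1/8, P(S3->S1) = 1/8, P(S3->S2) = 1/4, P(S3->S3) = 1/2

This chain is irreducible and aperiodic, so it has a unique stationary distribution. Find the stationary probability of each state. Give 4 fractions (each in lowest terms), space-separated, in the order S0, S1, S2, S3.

The stationary distribution satisfies pi = pi * P, i.e.:
  pi_S0 = 1/8*pi_S0 + 1/8*pi_S1 + 1/8*pi_S2 + 1/8*pi_S3
  pi_S1 = 1/4*pi_S0 + 3/8*pi_S1 + 1/4*pi_S2 + 1/8*pi_S3
  pi_S2 = 1/4*pi_S0 + 1/8*pi_S1 + 1/8*pi_S2 + 1/4*pi_S3
  pi_S3 = 3/8*pi_S0 + 3/8*pi_S1 + 1/2*pi_S2 + 1/2*pi_S3
with normalization: pi_S0 + pi_S1 + pi_S2 + pi_S3 = 1.

Using the first 3 balance equations plus normalization, the linear system A*pi = b is:
  [-7/8, 1/8, 1/8, 1/8] . pi = 0
  [1/4, -5/8, 1/4, 1/8] . pi = 0
  [1/4, 1/8, -7/8, 1/4] . pi = 0
  [1, 1, 1, 1] . pi = 1

Solving yields:
  pi_S0 = 1/8
  pi_S1 = 97/440
  pi_S2 = 87/440
  pi_S3 = 201/440

Verification (pi * P):
  1/8*1/8 + 97/440*1/8 + 87/440*1/8 + 201/440*1/8 = 1/8 = pi_S0  (ok)
  1/8*1/4 + 97/440*3/8 + 87/440*1/4 + 201/440*1/8 = 97/440 = pi_S1  (ok)
  1/8*1/4 + 97/440*1/8 + 87/440*1/8 + 201/440*1/4 = 87/440 = pi_S2  (ok)
  1/8*3/8 + 97/440*3/8 + 87/440*1/2 + 201/440*1/2 = 201/440 = pi_S3  (ok)

Answer: 1/8 97/440 87/440 201/440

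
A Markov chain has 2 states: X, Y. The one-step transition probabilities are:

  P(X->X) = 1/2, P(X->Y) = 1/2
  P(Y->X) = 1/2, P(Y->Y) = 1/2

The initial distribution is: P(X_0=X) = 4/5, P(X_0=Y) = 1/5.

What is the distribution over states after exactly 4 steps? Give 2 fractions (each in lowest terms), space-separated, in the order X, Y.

Propagating the distribution step by step (d_{t+1} = d_t * P):
d_0 = (X=4/5, Y=1/5)
  d_1[X] = 4/5*1/2 + 1/5*1/2 = 1/2
  d_1[Y] = 4/5*1/2 + 1/5*1/2 = 1/2
d_1 = (X=1/2, Y=1/2)
  d_2[X] = 1/2*1/2 + 1/2*1/2 = 1/2
  d_2[Y] = 1/2*1/2 + 1/2*1/2 = 1/2
d_2 = (X=1/2, Y=1/2)
  d_3[X] = 1/2*1/2 + 1/2*1/2 = 1/2
  d_3[Y] = 1/2*1/2 + 1/2*1/2 = 1/2
d_3 = (X=1/2, Y=1/2)
  d_4[X] = 1/2*1/2 + 1/2*1/2 = 1/2
  d_4[Y] = 1/2*1/2 + 1/2*1/2 = 1/2
d_4 = (X=1/2, Y=1/2)

Answer: 1/2 1/2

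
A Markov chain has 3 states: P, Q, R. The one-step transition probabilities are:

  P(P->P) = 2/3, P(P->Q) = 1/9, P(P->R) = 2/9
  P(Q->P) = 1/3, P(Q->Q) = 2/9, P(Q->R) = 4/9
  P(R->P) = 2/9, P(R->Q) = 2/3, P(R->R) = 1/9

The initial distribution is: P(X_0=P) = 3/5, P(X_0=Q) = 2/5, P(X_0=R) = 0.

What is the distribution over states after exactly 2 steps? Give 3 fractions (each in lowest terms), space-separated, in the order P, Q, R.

Answer: 193/405 122/405 2/9

Derivation:
Propagating the distribution step by step (d_{t+1} = d_t * P):
d_0 = (P=3/5, Q=2/5, R=0)
  d_1[P] = 3/5*2/3 + 2/5*1/3 + 0*2/9 = 8/15
  d_1[Q] = 3/5*1/9 + 2/5*2/9 + 0*2/3 = 7/45
  d_1[R] = 3/5*2/9 + 2/5*4/9 + 0*1/9 = 14/45
d_1 = (P=8/15, Q=7/45, R=14/45)
  d_2[P] = 8/15*2/3 + 7/45*1/3 + 14/45*2/9 = 193/405
  d_2[Q] = 8/15*1/9 + 7/45*2/9 + 14/45*2/3 = 122/405
  d_2[R] = 8/15*2/9 + 7/45*4/9 + 14/45*1/9 = 2/9
d_2 = (P=193/405, Q=122/405, R=2/9)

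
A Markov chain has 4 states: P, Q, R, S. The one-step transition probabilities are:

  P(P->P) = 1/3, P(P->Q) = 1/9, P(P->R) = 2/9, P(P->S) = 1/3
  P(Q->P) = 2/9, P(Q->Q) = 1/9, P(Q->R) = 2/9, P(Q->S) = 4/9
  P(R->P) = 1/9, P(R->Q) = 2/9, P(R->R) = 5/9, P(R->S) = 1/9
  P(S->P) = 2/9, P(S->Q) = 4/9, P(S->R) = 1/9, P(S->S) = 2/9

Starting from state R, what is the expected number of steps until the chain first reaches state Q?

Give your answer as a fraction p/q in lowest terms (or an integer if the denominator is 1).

Let h_i = expected steps to first reach Q from state i.
Boundary: h_Q = 0.
First-step equations for the other states:
  h_P = 1 + 1/3*h_P + 1/9*h_Q + 2/9*h_R + 1/3*h_S
  h_R = 1 + 1/9*h_P + 2/9*h_Q + 5/9*h_R + 1/9*h_S
  h_S = 1 + 2/9*h_P + 4/9*h_Q + 1/9*h_R + 2/9*h_S

Substituting h_Q = 0 and rearranging gives the linear system (I - Q) h = 1:
  [2/3, -2/9, -1/3] . (h_P, h_R, h_S) = 1
  [-1/9, 4/9, -1/9] . (h_P, h_R, h_S) = 1
  [-2/9, -1/9, 7/9] . (h_P, h_R, h_S) = 1

Solving yields:
  h_P = 58/13
  h_R = 54/13
  h_S = 41/13

Starting state is R, so the expected hitting time is h_R = 54/13.

Answer: 54/13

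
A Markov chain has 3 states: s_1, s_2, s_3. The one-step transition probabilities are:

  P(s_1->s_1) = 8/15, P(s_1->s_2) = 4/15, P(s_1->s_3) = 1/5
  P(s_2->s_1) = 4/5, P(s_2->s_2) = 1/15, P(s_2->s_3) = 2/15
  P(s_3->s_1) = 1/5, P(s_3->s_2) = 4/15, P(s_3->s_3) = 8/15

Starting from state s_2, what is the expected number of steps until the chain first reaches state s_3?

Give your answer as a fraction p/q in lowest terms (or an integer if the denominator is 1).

Answer: 57/10

Derivation:
Let h_i = expected steps to first reach s_3 from state i.
Boundary: h_s_3 = 0.
First-step equations for the other states:
  h_s_1 = 1 + 8/15*h_s_1 + 4/15*h_s_2 + 1/5*h_s_3
  h_s_2 = 1 + 4/5*h_s_1 + 1/15*h_s_2 + 2/15*h_s_3

Substituting h_s_3 = 0 and rearranging gives the linear system (I - Q) h = 1:
  [7/15, -4/15] . (h_s_1, h_s_2) = 1
  [-4/5, 14/15] . (h_s_1, h_s_2) = 1

Solving yields:
  h_s_1 = 27/5
  h_s_2 = 57/10

Starting state is s_2, so the expected hitting time is h_s_2 = 57/10.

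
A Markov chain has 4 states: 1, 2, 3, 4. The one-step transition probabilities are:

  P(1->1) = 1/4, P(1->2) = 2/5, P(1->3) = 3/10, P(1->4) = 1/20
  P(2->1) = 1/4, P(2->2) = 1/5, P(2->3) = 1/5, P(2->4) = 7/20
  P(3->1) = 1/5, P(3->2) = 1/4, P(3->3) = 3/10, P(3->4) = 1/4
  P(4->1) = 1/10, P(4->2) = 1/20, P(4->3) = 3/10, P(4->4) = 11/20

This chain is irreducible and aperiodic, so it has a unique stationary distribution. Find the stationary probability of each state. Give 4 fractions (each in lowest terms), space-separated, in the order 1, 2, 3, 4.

The stationary distribution satisfies pi = pi * P, i.e.:
  pi_1 = 1/4*pi_1 + 1/4*pi_2 + 1/5*pi_3 + 1/10*pi_4
  pi_2 = 2/5*pi_1 + 1/5*pi_2 + 1/4*pi_3 + 1/20*pi_4
  pi_3 = 3/10*pi_1 + 1/5*pi_2 + 3/10*pi_3 + 3/10*pi_4
  pi_4 = 1/20*pi_1 + 7/20*pi_2 + 1/4*pi_3 + 11/20*pi_4
with normalization: pi_1 + pi_2 + pi_3 + pi_4 = 1.

Using the first 3 balance equations plus normalization, the linear system A*pi = b is:
  [-3/4, 1/4, 1/5, 1/10] . pi = 0
  [2/5, -4/5, 1/4, 1/20] . pi = 0
  [3/10, 1/5, -7/10, 3/10] . pi = 0
  [1, 1, 1, 1] . pi = 1

Solving yields:
  pi_1 = 257/1381
  pi_2 = 278/1381
  pi_3 = 773/2762
  pi_4 = 919/2762

Verification (pi * P):
  257/1381*1/4 + 278/1381*1/4 + 773/2762*1/5 + 919/2762*1/10 = 257/1381 = pi_1  (ok)
  257/1381*2/5 + 278/1381*1/5 + 773/2762*1/4 + 919/2762*1/20 = 278/1381 = pi_2  (ok)
  257/1381*3/10 + 278/1381*1/5 + 773/2762*3/10 + 919/2762*3/10 = 773/2762 = pi_3  (ok)
  257/1381*1/20 + 278/1381*7/20 + 773/2762*1/4 + 919/2762*11/20 = 919/2762 = pi_4  (ok)

Answer: 257/1381 278/1381 773/2762 919/2762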